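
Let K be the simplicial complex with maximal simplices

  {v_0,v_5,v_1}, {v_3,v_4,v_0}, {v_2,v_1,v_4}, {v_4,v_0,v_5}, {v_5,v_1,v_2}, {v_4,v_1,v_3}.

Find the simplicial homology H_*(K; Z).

Order the vertices as v_0 < v_1 < v_2 < v_3 < v_4 < v_5. Listing each simplex with vertices in this order, K has dimension 2 with simplices:

  0-simplices (6): [v_0], [v_1], [v_2], [v_3], [v_4], [v_5]
  1-simplices (12): [v_0,v_1], [v_0,v_3], [v_0,v_4], [v_0,v_5], [v_1,v_2], [v_1,v_3], [v_1,v_4], [v_1,v_5], [v_2,v_4], [v_2,v_5], [v_3,v_4], [v_4,v_5]
  2-simplices (6): [v_0,v_1,v_5], [v_0,v_3,v_4], [v_0,v_4,v_5], [v_1,v_2,v_4], [v_1,v_2,v_5], [v_1,v_3,v_4]

Hence C_0 ≅ Z^6, C_1 ≅ Z^12, C_2 ≅ Z^6.

Boundary ∂_1: C_1 → C_0 maps an edge to its endpoints' difference, ∂[p,q] = q − p.
The 6×12 boundary matrix has rank 5 and Smith normal form diag(1,1,1,1,1).

Boundary ∂_2: C_2 → C_1 acts by ∂[p,q,r] = [q,r] − [p,r] + [p,q]. For instance
  ∂[v_0,v_4,v_5] = [v_4,v_5] − [v_0,v_5] + [v_0,v_4],
  ∂[v_1,v_2,v_5] = [v_2,v_5] − [v_1,v_5] + [v_1,v_2].
This gives a 12×6 integer matrix of rank 6; reducing to Smith normal form yields diagonal entries (1,1,1,1,1,1).

Reading off H_k = ker ∂_k / im ∂_{k+1}:

  H_0: rank C_0 − rank ∂_1 = 6 − 5 = 1, and the invariant factors of ∂_1 are all 1, so H_0 ≅ Z.
  H_1: rank ker ∂_1 − rank ∂_2 = (12 − 5) − 6 = 1, and the invariant factors of ∂_2 are all 1, so H_1 ≅ Z.
  H_2: rank ker ∂_2 − rank ∂_3 = (6 − 6) − 0 = 0, and there is no ∂_3, so H_2 ≅ 0.

H_0 ≅ Z,  H_1 ≅ Z,  H_2 = 0.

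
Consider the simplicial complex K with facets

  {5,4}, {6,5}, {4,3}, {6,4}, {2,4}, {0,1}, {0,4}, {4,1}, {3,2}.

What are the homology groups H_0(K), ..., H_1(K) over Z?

H_0 ≅ Z,  H_1 ≅ Z^3.

Fix the vertex order 0 < 1 < 2 < 3 < 4 < 5 < 6 and write every simplex with vertices in increasing order. Then dim K = 1 and the simplices of K are:

  0-simplices (7): [0], [1], [2], [3], [4], [5], [6]
  1-simplices (9): [0,1], [0,4], [1,4], [2,3], [2,4], [3,4], [4,5], [4,6], [5,6]

so the chain groups are C_0 ≅ Z^7, C_1 ≅ Z^9.

The boundary map ∂_1: C_1 → C_0 sends each edge [p,q] (with p < q) to q − p. For instance
  ∂[0,1] = [1] − [0].
As a 7×9 matrix over Z this has rank 6, with invariant factors (1,1,1,1,1,1).

Computing H_k = (kernel of ∂_k) / (image of ∂_{k+1}):

  H_0: rank C_0 − rank ∂_1 = 7 − 6 = 1, and the invariant factors of ∂_1 are all 1, so H_0 = Z.
  H_1: rank ker ∂_1 − rank ∂_2 = (9 − 6) − 0 = 3, and there is no ∂_2, so H_1 = Z^3.

As a check, the Euler characteristic is 7 − 9 = -2, which agrees with 1 − 3 = -2.
(K is a triangulation of a wedge of 3 circles.)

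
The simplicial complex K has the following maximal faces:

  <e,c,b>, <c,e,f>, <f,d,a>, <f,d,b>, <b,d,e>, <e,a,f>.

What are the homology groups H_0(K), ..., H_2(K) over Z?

We work with the vertex ordering a < b < c < d < e < f. The simplices of K, each written with vertices in increasing order, are:

  0-simplices (6): a, b, c, d, e, f
  1-simplices (12): ad, ae, af, bc, bd, be, bf, ce, cf, de, df, ef
  2-simplices (6): adf, aef, bce, bde, bdf, cef

giving chain groups C_0 ≅ Z^6, C_1 ≅ Z^12, C_2 ≅ Z^6.

The boundary map ∂_1: C_1 → C_0 sends each edge [p,q] (with p < q) to q − p. For instance
  ∂ef = f − e.
This gives a 6×12 integer matrix of rank 5; reducing to Smith normal form yields diagonal entries (1,1,1,1,1).

The boundary map ∂_2: C_2 → C_1 sends each 2-simplex [p,q,r] to [q,r] − [p,r] + [p,q]. For instance
  ∂bdf = df − bf + bd,
  ∂cef = ef − cf + ce.
The 12×6 boundary matrix has rank 6 and Smith normal form diag(1,1,1,1,1,1).

Reading off H_k = ker ∂_k / im ∂_{k+1}:

  H_0: rank C_0 − rank ∂_1 = 6 − 5 = 1, and the invariant factors of ∂_1 are all 1, so H_0 = Z.
  H_1: rank ker ∂_1 − rank ∂_2 = (12 − 5) − 6 = 1, and the invariant factors of ∂_2 are all 1, so H_1 = Z.
  H_2: rank ker ∂_2 − rank ∂_3 = (6 − 6) − 0 = 0, and there is no ∂_3, so H_2 = 0.

H_0 ≅ Z,  H_1 ≅ Z,  H_2 = 0.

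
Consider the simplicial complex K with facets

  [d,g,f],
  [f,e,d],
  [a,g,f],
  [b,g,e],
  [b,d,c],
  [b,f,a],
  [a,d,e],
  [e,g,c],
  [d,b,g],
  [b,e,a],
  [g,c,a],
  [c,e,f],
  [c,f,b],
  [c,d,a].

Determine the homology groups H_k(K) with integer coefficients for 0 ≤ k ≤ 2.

Order the vertices as a < b < c < d < e < f < g. Listing each simplex with vertices in this order, K has dimension 2 with simplices:

  0-simplices (7): a, b, c, d, e, f, g
  1-simplices (21): ab, ac, ad, ae, af, ag, bc, bd, be, bf, bg, cd, ce, cf, cg, de, df, dg, ef, eg, fg
  2-simplices (14): abe, abf, acd, acg, ade, afg, bcd, bcf, bdg, beg, cef, ceg, def, dfg

giving chain groups C_0 ≅ Z^7, C_1 ≅ Z^21, C_2 ≅ Z^14.

Boundary ∂_1: C_1 → C_0 is given by ∂[p,q] = [q] − [p]. For instance
  ∂ae = e − a.
The resulting 7×21 matrix has rank 6, and its Smith normal form has invariant factors (1,1,1,1,1,1).

∂_2: C_2 → C_1 maps a triangle to the signed sum of its edges. For instance
  ∂abe = be − ae + ab,
  ∂afg = fg − ag + af.
As a 21×14 matrix over Z this has rank 13, with invariant factors (1,1,1,1,1,1,1,1,1,1,1,1,1).

From H_k ≅ ker(∂_k) / im(∂_{k+1}) we obtain:

  H_0: rank C_0 − rank ∂_1 = 7 − 6 = 1, and the invariant factors of ∂_1 are all 1, so H_0 ≅ Z.
  H_1: rank ker ∂_1 − rank ∂_2 = (21 − 6) − 13 = 2, and the invariant factors of ∂_2 are all 1, so H_1 ≅ Z^2.
  H_2: rank ker ∂_2 − rank ∂_3 = (14 − 13) − 0 = 1, and there is no ∂_3, so H_2 ≅ Z.

H_0 ≅ Z,  H_1 ≅ Z^2,  H_2 ≅ Z.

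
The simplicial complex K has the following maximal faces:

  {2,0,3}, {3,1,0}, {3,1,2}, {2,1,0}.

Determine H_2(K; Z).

H_2 = Z.

Take the total order 0 < 1 < 2 < 3 on the vertex set. Then K (dimension 2) consists of the simplices:

  0-simplices (4): [0], [1], [2], [3]
  1-simplices (6): [0,1], [0,2], [0,3], [1,2], [1,3], [2,3]
  2-simplices (4): [0,1,2], [0,1,3], [0,2,3], [1,2,3]

giving chain groups C_0 ≅ Z^4, C_1 ≅ Z^6, C_2 ≅ Z^4.

Boundary ∂_1: C_1 → C_0 is given by ∂[p,q] = [q] − [p]. For instance
  ∂[1,2] = [2] − [1].
The 4×6 boundary matrix has rank 3 and Smith normal form diag(1,1,1).

∂_2: C_2 → C_1 maps a triangle to the signed sum of its edges. For instance
  ∂[0,1,3] = [1,3] − [0,3] + [0,1],
  ∂[0,2,3] = [2,3] − [0,3] + [0,2].
The resulting 6×4 matrix has rank 3, and its Smith normal form has invariant factors (1,1,1).

Computing H_k = (kernel of ∂_k) / (image of ∂_{k+1}):

  H_2: rank ker ∂_2 − rank ∂_3 = (4 − 3) − 0 = 1, and there is no ∂_3, so H_2 ≅ Z.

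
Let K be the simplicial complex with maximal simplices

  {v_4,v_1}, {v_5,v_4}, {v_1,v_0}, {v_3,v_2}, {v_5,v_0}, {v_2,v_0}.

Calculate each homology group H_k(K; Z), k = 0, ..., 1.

K has 6 vertices, 6 edges.
rank ∂_0 = 0, rank ∂_1 = 5 ⇒ b_0 = 6 − 0 − 5 = 1; all invariant factors of ∂_1 are 1 so no torsion. So H_0 = Z.
rank ∂_1 = 5, rank ∂_2 = 0 ⇒ b_1 = 6 − 5 − 0 = 1. So H_1 = Z.

H_0 ≅ Z,  H_1 ≅ Z.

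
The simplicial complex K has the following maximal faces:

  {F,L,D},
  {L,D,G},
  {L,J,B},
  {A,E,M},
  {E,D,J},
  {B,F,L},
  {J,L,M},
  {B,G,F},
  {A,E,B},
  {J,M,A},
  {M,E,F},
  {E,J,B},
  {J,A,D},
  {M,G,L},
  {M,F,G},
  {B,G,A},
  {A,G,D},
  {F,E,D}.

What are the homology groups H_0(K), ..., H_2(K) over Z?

Take the total order A < B < D < E < F < G < J < L < M on the vertex set. Then K (dimension 2) consists of the simplices:

  0-simplices (9): A, B, D, E, F, G, J, L, M
  1-simplices (27): AB, AD, AE, AG, AJ, AM, BE, BF, BG, BJ, BL, DE, DF, DG, DJ, DL, EF, EJ, EM, FG, FL, FM, GL, GM, JL, JM, LM
  2-simplices (18): ABE, ABG, ADG, ADJ, AEM, AJM, BEJ, BFG, BFL, BJL, DEF, DEJ, DFL, DGL, EFM, FGM, GLM, JLM

Hence C_0 ≅ Z^9, C_1 ≅ Z^27, C_2 ≅ Z^18.

Boundary ∂_1: C_1 → C_0 is given by ∂[p,q] = [q] − [p]. For instance
  ∂BL = L − B.
The 9×27 boundary matrix has rank 8 and Smith normal form diag(1,1,1,1,1,1,1,1).

Boundary ∂_2: C_2 → C_1 maps a triangle to the signed sum of its edges. For instance
  ∂BFL = FL − BL + BF,
  ∂ABE = BE − AE + AB.
This gives a 27×18 integer matrix of rank 18; reducing to Smith normal form yields diagonal entries (1,1,1,1,1,1,1,1,1,1,1,1,1,1,1,1,1,2).

Reading off H_k = ker ∂_k / im ∂_{k+1}:

  H_0: rank C_0 − rank ∂_1 = 9 − 8 = 1, and the invariant factors of ∂_1 are all 1, so H_0 ≅ Z.
  H_1: rank ker ∂_1 − rank ∂_2 = (27 − 8) − 18 = 1, and ∂_2 has invariant factor 2 > 1, so H_1 ≅ Z ⊕ Z/2.
  H_2: rank ker ∂_2 − rank ∂_3 = (18 − 18) − 0 = 0, and there is no ∂_3, so H_2 ≅ 0.

As a check, the Euler characteristic is 9 − 27 + 18 = 0, which agrees with 1 − 1 + 0 = 0.

H_0 ≅ Z,  H_1 ≅ Z ⊕ Z/2,  H_2 = 0.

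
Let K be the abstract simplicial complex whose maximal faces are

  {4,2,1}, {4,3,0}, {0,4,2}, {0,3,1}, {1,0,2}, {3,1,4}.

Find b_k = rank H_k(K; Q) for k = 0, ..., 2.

Order the vertices as 0 < 1 < 2 < 3 < 4. Listing each simplex with vertices in this order, K has dimension 2 with simplices:

  0-simplices (5): [0], [1], [2], [3], [4]
  1-simplices (9): [0,1], [0,2], [0,3], [0,4], [1,2], [1,3], [1,4], [2,4], [3,4]
  2-simplices (6): [0,1,2], [0,1,3], [0,2,4], [0,3,4], [1,2,4], [1,3,4]

giving chain groups C_0 ≅ Z^5, C_1 ≅ Z^9, C_2 ≅ Z^6.

∂_1: C_1 → C_0 is given by ∂[p,q] = [q] − [p]. For instance
  ∂[0,2] = [2] − [0].
The 5×9 boundary matrix has rank 4 and Smith normal form diag(1,1,1,1).

Boundary ∂_2: C_2 → C_1 maps a triangle to the signed sum of its edges. For instance
  ∂[0,3,4] = [3,4] − [0,4] + [0,3],
  ∂[1,2,4] = [2,4] − [1,4] + [1,2].
This gives a 9×6 integer matrix of rank 5; reducing to Smith normal form yields diagonal entries (1,1,1,1,1).

From H_k ≅ ker(∂_k) / im(∂_{k+1}) we obtain:

  H_0: rank C_0 − rank ∂_1 = 5 − 4 = 1, and the invariant factors of ∂_1 are all 1, so H_0 = Z.
  H_1: rank ker ∂_1 − rank ∂_2 = (9 − 4) − 5 = 0, and the invariant factors of ∂_2 are all 1, so H_1 = 0.
  H_2: rank ker ∂_2 − rank ∂_3 = (6 − 5) − 0 = 1, and there is no ∂_3, so H_2 = Z.

Hence the Betti numbers are b_0 = 1, b_1 = 0, b_2 = 1.

b_0 = 1, b_1 = 0, b_2 = 1.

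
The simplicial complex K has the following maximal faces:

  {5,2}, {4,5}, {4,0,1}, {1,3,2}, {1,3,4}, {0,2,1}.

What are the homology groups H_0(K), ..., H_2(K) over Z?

H_0 ≅ Z,  H_1 ≅ Z,  H_2 = 0.

Take the total order 0 < 1 < 2 < 3 < 4 < 5 on the vertex set. Then K (dimension 2) consists of the simplices:

  0-simplices (6): [0], [1], [2], [3], [4], [5]
  1-simplices (10): [0,1], [0,2], [0,4], [1,2], [1,3], [1,4], [2,3], [2,5], [3,4], [4,5]
  2-simplices (4): [0,1,2], [0,1,4], [1,2,3], [1,3,4]

giving chain groups C_0 ≅ Z^6, C_1 ≅ Z^10, C_2 ≅ Z^4.

∂_1: C_1 → C_0 maps an edge to its endpoints' difference, ∂[p,q] = q − p. For instance
  ∂[1,4] = [4] − [1].
This gives a 6×10 integer matrix of rank 5; reducing to Smith normal form yields diagonal entries (1,1,1,1,1).

Boundary ∂_2: C_2 → C_1 acts by ∂[p,q,r] = [q,r] − [p,r] + [p,q]. For instance
  ∂[1,2,3] = [2,3] − [1,3] + [1,2],
  ∂[0,1,4] = [1,4] − [0,4] + [0,1].
The resulting 10×4 matrix has rank 4, and its Smith normal form has invariant factors (1,1,1,1).

Now H_k = ker ∂_k / im ∂_{k+1}, so:

  H_0: rank C_0 − rank ∂_1 = 6 − 5 = 1, and the invariant factors of ∂_1 are all 1, so H_0 = Z.
  H_1: rank ker ∂_1 − rank ∂_2 = (10 − 5) − 4 = 1, and the invariant factors of ∂_2 are all 1, so H_1 = Z.
  H_2: rank ker ∂_2 − rank ∂_3 = (4 − 4) − 0 = 0, and there is no ∂_3, so H_2 = 0.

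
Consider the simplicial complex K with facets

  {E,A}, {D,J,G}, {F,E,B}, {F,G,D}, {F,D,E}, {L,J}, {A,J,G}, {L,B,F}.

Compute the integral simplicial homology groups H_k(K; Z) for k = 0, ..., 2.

Take the total order A < B < D < E < F < G < J < L on the vertex set. Then K (dimension 2) consists of the simplices:

  0-simplices (8): A, B, D, E, F, G, J, L
  1-simplices (15): AE, AG, AJ, BE, BF, BL, DE, DF, DG, DJ, EF, FG, FL, GJ, JL
  2-simplices (6): AGJ, BEF, BFL, DEF, DFG, DGJ

Hence C_0 ≅ Z^8, C_1 ≅ Z^15, C_2 ≅ Z^6.

∂_1: C_1 → C_0 sends each edge [p,q] (with p < q) to q − p.
The 8×15 boundary matrix has rank 7 and Smith normal form diag(1,1,1,1,1,1,1).

The boundary map ∂_2: C_2 → C_1 sends each 2-simplex [p,q,r] to [q,r] − [p,r] + [p,q]. For instance
  ∂AGJ = GJ − AJ + AG,
  ∂BFL = FL − BL + BF.
This gives a 15×6 integer matrix of rank 6; reducing to Smith normal form yields diagonal entries (1,1,1,1,1,1).

Computing H_k = (kernel of ∂_k) / (image of ∂_{k+1}):

  H_0: rank C_0 − rank ∂_1 = 8 − 7 = 1, and the invariant factors of ∂_1 are all 1, so H_0 = Z.
  H_1: rank ker ∂_1 − rank ∂_2 = (15 − 7) − 6 = 2, and the invariant factors of ∂_2 are all 1, so H_1 = Z^2.
  H_2: rank ker ∂_2 − rank ∂_3 = (6 − 6) − 0 = 0, and there is no ∂_3, so H_2 = 0.

H_0 = Z,  H_1 = Z^2,  H_2 = 0.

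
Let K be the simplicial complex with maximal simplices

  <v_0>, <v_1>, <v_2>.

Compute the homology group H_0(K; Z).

H_0 ≅ Z^3.

We work with the vertex ordering v_0 < v_1 < v_2. The simplices of K, each written with vertices in increasing order, are:

  0-simplices (3): [v_0], [v_1], [v_2]

Hence C_0 ≅ Z^3.

Reading off H_k = ker ∂_k / im ∂_{k+1}:

  H_0: rank C_0 − rank ∂_1 = 3 − 0 = 3, and there is no ∂_1, so H_0 ≅ Z^3.

(K is a triangulation of a set of 3 points.)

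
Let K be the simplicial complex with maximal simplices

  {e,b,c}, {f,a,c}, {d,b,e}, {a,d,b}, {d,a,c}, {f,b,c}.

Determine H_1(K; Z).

H_1 ≅ Z.

K has 6 vertices, 12 edges, 6 triangles.
rank ∂_1 = 5, rank ∂_2 = 6 ⇒ b_1 = 12 − 5 − 6 = 1; all invariant factors of ∂_2 are 1 so no torsion. So H_1 = Z.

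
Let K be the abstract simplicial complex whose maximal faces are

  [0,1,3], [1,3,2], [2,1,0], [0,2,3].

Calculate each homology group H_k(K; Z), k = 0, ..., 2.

Take the total order 0 < 1 < 2 < 3 on the vertex set. Then K (dimension 2) consists of the simplices:

  0-simplices (4): [0], [1], [2], [3]
  1-simplices (6): [0,1], [0,2], [0,3], [1,2], [1,3], [2,3]
  2-simplices (4): [0,1,2], [0,1,3], [0,2,3], [1,2,3]

Hence C_0 ≅ Z^4, C_1 ≅ Z^6, C_2 ≅ Z^4.

The boundary map ∂_1: C_1 → C_0 sends each edge [p,q] (with p < q) to q − p.
The resulting 4×6 matrix has rank 3, and its Smith normal form has invariant factors (1,1,1).

∂_2: C_2 → C_1 maps a triangle to the signed sum of its edges. For instance
  ∂[1,2,3] = [2,3] − [1,3] + [1,2],
  ∂[0,1,3] = [1,3] − [0,3] + [0,1].
The resulting 6×4 matrix has rank 3, and its Smith normal form has invariant factors (1,1,1).

Computing H_k = (kernel of ∂_k) / (image of ∂_{k+1}):

  H_0: rank C_0 − rank ∂_1 = 4 − 3 = 1, and the invariant factors of ∂_1 are all 1, so H_0 ≅ Z.
  H_1: rank ker ∂_1 − rank ∂_2 = (6 − 3) − 3 = 0, and the invariant factors of ∂_2 are all 1, so H_1 ≅ 0.
  H_2: rank ker ∂_2 − rank ∂_3 = (4 − 3) − 0 = 1, and there is no ∂_3, so H_2 ≅ Z.

H_0 = Z,  H_1 = 0,  H_2 = Z.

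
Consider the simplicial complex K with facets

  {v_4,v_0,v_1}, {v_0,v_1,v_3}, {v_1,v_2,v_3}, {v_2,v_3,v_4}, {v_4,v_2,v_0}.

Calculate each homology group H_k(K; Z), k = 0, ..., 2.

H_0 ≅ Z,  H_1 ≅ Z,  H_2 = 0.

Order the vertices as v_0 < v_1 < v_2 < v_3 < v_4. Listing each simplex with vertices in this order, K has dimension 2 with simplices:

  0-simplices (5): [v_0], [v_1], [v_2], [v_3], [v_4]
  1-simplices (10): [v_0,v_1], [v_0,v_2], [v_0,v_3], [v_0,v_4], [v_1,v_2], [v_1,v_3], [v_1,v_4], [v_2,v_3], [v_2,v_4], [v_3,v_4]
  2-simplices (5): [v_0,v_1,v_3], [v_0,v_1,v_4], [v_0,v_2,v_4], [v_1,v_2,v_3], [v_2,v_3,v_4]

giving chain groups C_0 ≅ Z^5, C_1 ≅ Z^10, C_2 ≅ Z^5.

Boundary ∂_1: C_1 → C_0 is given by ∂[p,q] = [q] − [p]. For instance
  ∂[v_1,v_2] = [v_2] − [v_1].
The resulting 5×10 matrix has rank 4, and its Smith normal form has invariant factors (1,1,1,1).

The boundary map ∂_2: C_2 → C_1 sends each 2-simplex [p,q,r] to [q,r] − [p,r] + [p,q]. For instance
  ∂[v_1,v_2,v_3] = [v_2,v_3] − [v_1,v_3] + [v_1,v_2],
  ∂[v_0,v_2,v_4] = [v_2,v_4] − [v_0,v_4] + [v_0,v_2].
As a 10×5 matrix over Z this has rank 5, with invariant factors (1,1,1,1,1).

Now H_k = ker ∂_k / im ∂_{k+1}, so:

  H_0: rank C_0 − rank ∂_1 = 5 − 4 = 1, and the invariant factors of ∂_1 are all 1, so H_0 = Z.
  H_1: rank ker ∂_1 − rank ∂_2 = (10 − 4) − 5 = 1, and the invariant factors of ∂_2 are all 1, so H_1 = Z.
  H_2: rank ker ∂_2 − rank ∂_3 = (5 − 5) − 0 = 0, and there is no ∂_3, so H_2 = 0.

As a check, the Euler characteristic is 5 − 10 + 5 = 0, which agrees with 1 − 1 + 0 = 0.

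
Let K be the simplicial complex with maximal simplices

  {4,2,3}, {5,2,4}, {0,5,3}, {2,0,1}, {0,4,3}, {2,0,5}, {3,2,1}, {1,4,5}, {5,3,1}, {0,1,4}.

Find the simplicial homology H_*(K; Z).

Order the vertices as 0 < 1 < 2 < 3 < 4 < 5. Listing each simplex with vertices in this order, K has dimension 2 with simplices:

  0-simplices (6): [0], [1], [2], [3], [4], [5]
  1-simplices (15): [0,1], [0,2], [0,3], [0,4], [0,5], [1,2], [1,3], [1,4], [1,5], [2,3], [2,4], [2,5], [3,4], [3,5], [4,5]
  2-simplices (10): [0,1,2], [0,1,4], [0,2,5], [0,3,4], [0,3,5], [1,2,3], [1,3,5], [1,4,5], [2,3,4], [2,4,5]

giving chain groups C_0 ≅ Z^6, C_1 ≅ Z^15, C_2 ≅ Z^10.

The boundary map ∂_1: C_1 → C_0 is given by ∂[p,q] = [q] − [p]. For instance
  ∂[1,5] = [5] − [1].
The 6×15 boundary matrix has rank 5 and Smith normal form diag(1,1,1,1,1).

Boundary ∂_2: C_2 → C_1 maps a triangle to the signed sum of its edges. For instance
  ∂[0,2,5] = [2,5] − [0,5] + [0,2],
  ∂[0,3,4] = [3,4] − [0,4] + [0,3].
As a 15×10 matrix over Z this has rank 10, with invariant factors (1,1,1,1,1,1,1,1,1,2).

From H_k ≅ ker(∂_k) / im(∂_{k+1}) we obtain:

  H_0: rank C_0 − rank ∂_1 = 6 − 5 = 1, and the invariant factors of ∂_1 are all 1, so H_0 = Z.
  H_1: rank ker ∂_1 − rank ∂_2 = (15 − 5) − 10 = 0, and ∂_2 has invariant factor 2 > 1, so H_1 = Z_2.
  H_2: rank ker ∂_2 − rank ∂_3 = (10 − 10) − 0 = 0, and there is no ∂_3, so H_2 = 0.

(K is a triangulation of the real projective plane RP^2.)

H_0 = Z,  H_1 = Z_2,  H_2 = 0.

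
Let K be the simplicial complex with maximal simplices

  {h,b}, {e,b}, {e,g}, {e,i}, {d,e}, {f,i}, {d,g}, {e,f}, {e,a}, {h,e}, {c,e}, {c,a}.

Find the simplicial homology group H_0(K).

H_0 ≅ Z.

Order the vertices as a < b < c < d < e < f < g < h < i. Listing each simplex with vertices in this order, K has dimension 1 with simplices:

  0-simplices (9): a, b, c, d, e, f, g, h, i
  1-simplices (12): ac, ae, be, bh, ce, de, dg, ef, eg, eh, ei, fi

giving chain groups C_0 ≅ Z^9, C_1 ≅ Z^12.

The boundary map ∂_1: C_1 → C_0 maps an edge to its endpoints' difference, ∂[p,q] = q − p. For instance
  ∂de = e − d.
The 9×12 boundary matrix has rank 8 and Smith normal form diag(1,1,1,1,1,1,1,1).

From H_k ≅ ker(∂_k) / im(∂_{k+1}) we obtain:

  H_0: rank C_0 − rank ∂_1 = 9 − 8 = 1, and the invariant factors of ∂_1 are all 1, so H_0 ≅ Z.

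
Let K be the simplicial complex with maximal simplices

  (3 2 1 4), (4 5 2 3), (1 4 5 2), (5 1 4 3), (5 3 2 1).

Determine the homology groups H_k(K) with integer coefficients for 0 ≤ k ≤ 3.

Fix the vertex order 1 < 2 < 3 < 4 < 5 and write every simplex with vertices in increasing order. Then dim K = 3 and the simplices of K are:

  0-simplices (5): [1], [2], [3], [4], [5]
  1-simplices (10): [1,2], [1,3], [1,4], [1,5], [2,3], [2,4], [2,5], [3,4], [3,5], [4,5]
  2-simplices (10): [1,2,3], [1,2,4], [1,2,5], [1,3,4], [1,3,5], [1,4,5], [2,3,4], [2,3,5], [2,4,5], [3,4,5]
  3-simplices (5): [1,2,3,4], [1,2,3,5], [1,2,4,5], [1,3,4,5], [2,3,4,5]

Hence C_0 ≅ Z^5, C_1 ≅ Z^10, C_2 ≅ Z^10, C_3 ≅ Z^5.

∂_1: C_1 → C_0 is given by ∂[p,q] = [q] − [p]. For instance
  ∂[4,5] = [5] − [4].
The resulting 5×10 matrix has rank 4, and its Smith normal form has invariant factors (1,1,1,1).

∂_2: C_2 → C_1 acts by ∂[p,q,r] = [q,r] − [p,r] + [p,q]. For instance
  ∂[1,2,3] = [2,3] − [1,3] + [1,2],
  ∂[1,3,5] = [3,5] − [1,5] + [1,3].
The 10×10 boundary matrix has rank 6 and Smith normal form diag(1,1,1,1,1,1).

∂_3: C_3 → C_2 sends each 3-simplex σ to the alternating sum Σ_i (−1)^i (σ with its i-th vertex removed). For instance
  ∂[1,2,3,4] = [2,3,4] − [1,3,4] + [1,2,4] − [1,2,3],
  ∂[1,2,4,5] = [2,4,5] − [1,4,5] + [1,2,5] − [1,2,4].
This gives a 10×5 integer matrix of rank 4; reducing to Smith normal form yields diagonal entries (1,1,1,1).

Computing H_k = (kernel of ∂_k) / (image of ∂_{k+1}):

  H_0: rank C_0 − rank ∂_1 = 5 − 4 = 1, and the invariant factors of ∂_1 are all 1, so H_0 = Z.
  H_1: rank ker ∂_1 − rank ∂_2 = (10 − 4) − 6 = 0, and the invariant factors of ∂_2 are all 1, so H_1 = 0.
  H_2: rank ker ∂_2 − rank ∂_3 = (10 − 6) − 4 = 0, and the invariant factors of ∂_3 are all 1, so H_2 = 0.
  H_3: rank ker ∂_3 − rank ∂_4 = (5 − 4) − 0 = 1, and there is no ∂_4, so H_3 = Z.

As a check, the Euler characteristic is 5 − 10 + 10 − 5 = 0, which agrees with 1 − 0 + 0 − 1 = 0.
(K is a triangulation of the 3-sphere S^3.)

H_0 = Z,  H_1 = 0,  H_2 = 0,  H_3 = Z.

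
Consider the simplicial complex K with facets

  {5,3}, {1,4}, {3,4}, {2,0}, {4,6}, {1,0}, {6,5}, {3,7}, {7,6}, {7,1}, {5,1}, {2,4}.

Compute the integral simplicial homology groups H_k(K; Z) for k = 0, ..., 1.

We work with the vertex ordering 0 < 1 < 2 < 3 < 4 < 5 < 6 < 7. The simplices of K, each written with vertices in increasing order, are:

  0-simplices (8): [0], [1], [2], [3], [4], [5], [6], [7]
  1-simplices (12): [0,1], [0,2], [1,4], [1,5], [1,7], [2,4], [3,4], [3,5], [3,7], [4,6], [5,6], [6,7]

so the chain groups are C_0 ≅ Z^8, C_1 ≅ Z^12.

The boundary map ∂_1: C_1 → C_0 sends each edge [p,q] (with p < q) to q − p. For instance
  ∂[3,4] = [4] − [3].
The resulting 8×12 matrix has rank 7, and its Smith normal form has invariant factors (1,1,1,1,1,1,1).

Now H_k = ker ∂_k / im ∂_{k+1}, so:

  H_0: rank C_0 − rank ∂_1 = 8 − 7 = 1, and the invariant factors of ∂_1 are all 1, so H_0 ≅ Z.
  H_1: rank ker ∂_1 − rank ∂_2 = (12 − 7) − 0 = 5, and there is no ∂_2, so H_1 ≅ Z^5.

H_0 = Z,  H_1 = Z^5.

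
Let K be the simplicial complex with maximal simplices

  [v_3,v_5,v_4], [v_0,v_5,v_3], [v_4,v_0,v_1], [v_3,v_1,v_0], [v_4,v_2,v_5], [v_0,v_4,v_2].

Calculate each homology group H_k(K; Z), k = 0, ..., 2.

H_0 ≅ Z,  H_1 ≅ Z,  H_2 = 0.

Take the total order v_0 < v_1 < v_2 < v_3 < v_4 < v_5 on the vertex set. Then K (dimension 2) consists of the simplices:

  0-simplices (6): [v_0], [v_1], [v_2], [v_3], [v_4], [v_5]
  1-simplices (12): [v_0,v_1], [v_0,v_2], [v_0,v_3], [v_0,v_4], [v_0,v_5], [v_1,v_3], [v_1,v_4], [v_2,v_4], [v_2,v_5], [v_3,v_4], [v_3,v_5], [v_4,v_5]
  2-simplices (6): [v_0,v_1,v_3], [v_0,v_1,v_4], [v_0,v_2,v_4], [v_0,v_3,v_5], [v_2,v_4,v_5], [v_3,v_4,v_5]

so the chain groups are C_0 ≅ Z^6, C_1 ≅ Z^12, C_2 ≅ Z^6.

The boundary map ∂_1: C_1 → C_0 sends each edge [p,q] (with p < q) to q − p.
The resulting 6×12 matrix has rank 5, and its Smith normal form has invariant factors (1,1,1,1,1).

Boundary ∂_2: C_2 → C_1 maps a triangle to the signed sum of its edges. For instance
  ∂[v_0,v_1,v_4] = [v_1,v_4] − [v_0,v_4] + [v_0,v_1],
  ∂[v_0,v_2,v_4] = [v_2,v_4] − [v_0,v_4] + [v_0,v_2].
The 12×6 boundary matrix has rank 6 and Smith normal form diag(1,1,1,1,1,1).

Now H_k = ker ∂_k / im ∂_{k+1}, so:

  H_0: rank C_0 − rank ∂_1 = 6 − 5 = 1, and the invariant factors of ∂_1 are all 1, so H_0 ≅ Z.
  H_1: rank ker ∂_1 − rank ∂_2 = (12 − 5) − 6 = 1, and the invariant factors of ∂_2 are all 1, so H_1 ≅ Z.
  H_2: rank ker ∂_2 − rank ∂_3 = (6 − 6) − 0 = 0, and there is no ∂_3, so H_2 ≅ 0.

(K is a triangulation of the cylinder S^1 x I.)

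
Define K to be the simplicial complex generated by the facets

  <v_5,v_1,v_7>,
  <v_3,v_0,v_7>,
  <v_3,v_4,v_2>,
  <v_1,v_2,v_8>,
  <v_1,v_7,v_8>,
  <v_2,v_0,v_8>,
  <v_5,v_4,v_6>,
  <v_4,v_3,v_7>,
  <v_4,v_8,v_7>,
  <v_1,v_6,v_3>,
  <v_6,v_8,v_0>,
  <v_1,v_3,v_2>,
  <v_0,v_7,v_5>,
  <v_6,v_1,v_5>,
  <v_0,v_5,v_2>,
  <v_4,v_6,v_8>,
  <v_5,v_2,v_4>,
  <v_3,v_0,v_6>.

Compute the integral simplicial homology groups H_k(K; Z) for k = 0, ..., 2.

H_0 ≅ Z,  H_1 ≅ Z^2,  H_2 ≅ Z.

Order the vertices as v_0 < v_1 < v_2 < v_3 < v_4 < v_5 < v_6 < v_7 < v_8. Listing each simplex with vertices in this order, K has dimension 2 with simplices:

  0-simplices (9): [v_0], [v_1], [v_2], [v_3], [v_4], [v_5], [v_6], [v_7], [v_8]
  1-simplices (27): (27 of them)
  2-simplices (18): (18 of them)

so the chain groups are C_0 ≅ Z^9, C_1 ≅ Z^27, C_2 ≅ Z^18.

∂_1: C_1 → C_0 maps an edge to its endpoints' difference, ∂[p,q] = q − p.
The 9×27 boundary matrix has rank 8 and Smith normal form diag(1,1,1,1,1,1,1,1).

The boundary map ∂_2: C_2 → C_1 maps a triangle to the signed sum of its edges. For instance
  ∂[v_0,v_3,v_6] = [v_3,v_6] − [v_0,v_6] + [v_0,v_3],
  ∂[v_3,v_4,v_7] = [v_4,v_7] − [v_3,v_7] + [v_3,v_4].
As a 27×18 matrix over Z this has rank 17, with invariant factors (1,1,1,1,1,1,1,1,1,1,1,1,1,1,1,1,1).

Reading off H_k = ker ∂_k / im ∂_{k+1}:

  H_0: rank C_0 − rank ∂_1 = 9 − 8 = 1, and the invariant factors of ∂_1 are all 1, so H_0 = Z.
  H_1: rank ker ∂_1 − rank ∂_2 = (27 − 8) − 17 = 2, and the invariant factors of ∂_2 are all 1, so H_1 = Z^2.
  H_2: rank ker ∂_2 − rank ∂_3 = (18 − 17) − 0 = 1, and there is no ∂_3, so H_2 = Z.

(K is a triangulation of the torus T^2.)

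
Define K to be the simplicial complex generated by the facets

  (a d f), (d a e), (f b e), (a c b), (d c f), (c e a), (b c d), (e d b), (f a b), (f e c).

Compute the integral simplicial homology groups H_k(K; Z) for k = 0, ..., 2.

H_0 = Z,  H_1 = Z/2,  H_2 = 0.

Take the total order a < b < c < d < e < f on the vertex set. Then K (dimension 2) consists of the simplices:

  0-simplices (6): a, b, c, d, e, f
  1-simplices (15): ab, ac, ad, ae, af, bc, bd, be, bf, cd, ce, cf, de, df, ef
  2-simplices (10): abc, abf, ace, ade, adf, bcd, bde, bef, cdf, cef

so the chain groups are C_0 ≅ Z^6, C_1 ≅ Z^15, C_2 ≅ Z^10.

The boundary map ∂_1: C_1 → C_0 is given by ∂[p,q] = [q] − [p]. For instance
  ∂ac = c − a.
As a 6×15 matrix over Z this has rank 5, with invariant factors (1,1,1,1,1).

Boundary ∂_2: C_2 → C_1 maps a triangle to the signed sum of its edges. For instance
  ∂cdf = df − cf + cd,
  ∂cef = ef − cf + ce.
The resulting 15×10 matrix has rank 10, and its Smith normal form has invariant factors (1,1,1,1,1,1,1,1,1,2).

Reading off H_k = ker ∂_k / im ∂_{k+1}:

  H_0: rank C_0 − rank ∂_1 = 6 − 5 = 1, and the invariant factors of ∂_1 are all 1, so H_0 = Z.
  H_1: rank ker ∂_1 − rank ∂_2 = (15 − 5) − 10 = 0, and ∂_2 has invariant factor 2 > 1, so H_1 = Z/2.
  H_2: rank ker ∂_2 − rank ∂_3 = (10 − 10) − 0 = 0, and there is no ∂_3, so H_2 = 0.

As a check, the Euler characteristic is 6 − 15 + 10 = 1, which agrees with 1 − 0 + 0 = 1.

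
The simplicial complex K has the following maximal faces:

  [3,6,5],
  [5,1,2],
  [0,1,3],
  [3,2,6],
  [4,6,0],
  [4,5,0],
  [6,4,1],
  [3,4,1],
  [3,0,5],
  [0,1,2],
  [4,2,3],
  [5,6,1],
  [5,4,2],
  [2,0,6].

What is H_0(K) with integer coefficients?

H_0 = Z.

We work with the vertex ordering 0 < 1 < 2 < 3 < 4 < 5 < 6. The simplices of K, each written with vertices in increasing order, are:

  0-simplices (7): [0], [1], [2], [3], [4], [5], [6]
  1-simplices (21): [0,1], [0,2], [0,3], [0,4], [0,5], [0,6], [1,2], [1,3], [1,4], [1,5], [1,6], [2,3], [2,4], [2,5], [2,6], [3,4], [3,5], [3,6], [4,5], [4,6], [5,6]
  2-simplices (14): [0,1,2], [0,1,3], [0,2,6], [0,3,5], [0,4,5], [0,4,6], [1,2,5], [1,3,4], [1,4,6], [1,5,6], [2,3,4], [2,3,6], [2,4,5], [3,5,6]

so the chain groups are C_0 ≅ Z^7, C_1 ≅ Z^21, C_2 ≅ Z^14.

∂_1: C_1 → C_0 sends each edge [p,q] (with p < q) to q − p. For instance
  ∂[1,5] = [5] − [1].
The 7×21 boundary matrix has rank 6 and Smith normal form diag(1,1,1,1,1,1).

The boundary map ∂_2: C_2 → C_1 maps a triangle to the signed sum of its edges. For instance
  ∂[1,4,6] = [4,6] − [1,6] + [1,4],
  ∂[3,5,6] = [5,6] − [3,6] + [3,5].
As a 21×14 matrix over Z this has rank 13, with invariant factors (1,1,1,1,1,1,1,1,1,1,1,1,1).

Now H_k = ker ∂_k / im ∂_{k+1}, so:

  H_0: rank C_0 − rank ∂_1 = 7 − 6 = 1, and the invariant factors of ∂_1 are all 1, so H_0 ≅ Z.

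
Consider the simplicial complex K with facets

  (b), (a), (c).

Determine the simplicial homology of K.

Take the total order a < b < c on the vertex set. Then K (dimension 0) consists of the simplices:

  0-simplices (3): a, b, c

giving chain groups C_0 ≅ Z^3.

Computing H_k = (kernel of ∂_k) / (image of ∂_{k+1}):

  H_0: rank C_0 − rank ∂_1 = 3 − 0 = 3, and there is no ∂_1, so H_0 ≅ Z^3.

(K is a triangulation of a set of 3 points.)

H_0 = Z^3.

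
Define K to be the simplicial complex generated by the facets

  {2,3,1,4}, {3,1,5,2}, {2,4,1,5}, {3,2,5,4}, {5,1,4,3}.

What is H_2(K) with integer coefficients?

Fix the vertex order 1 < 2 < 3 < 4 < 5 and write every simplex with vertices in increasing order. Then dim K = 3 and the simplices of K are:

  0-simplices (5): [1], [2], [3], [4], [5]
  1-simplices (10): [1,2], [1,3], [1,4], [1,5], [2,3], [2,4], [2,5], [3,4], [3,5], [4,5]
  2-simplices (10): [1,2,3], [1,2,4], [1,2,5], [1,3,4], [1,3,5], [1,4,5], [2,3,4], [2,3,5], [2,4,5], [3,4,5]
  3-simplices (5): [1,2,3,4], [1,2,3,5], [1,2,4,5], [1,3,4,5], [2,3,4,5]

giving chain groups C_0 ≅ Z^5, C_1 ≅ Z^10, C_2 ≅ Z^10, C_3 ≅ Z^5.

The boundary map ∂_1: C_1 → C_0 maps an edge to its endpoints' difference, ∂[p,q] = q − p.
This gives a 5×10 integer matrix of rank 4; reducing to Smith normal form yields diagonal entries (1,1,1,1).

The boundary map ∂_2: C_2 → C_1 sends each 2-simplex [p,q,r] to [q,r] − [p,r] + [p,q]. For instance
  ∂[1,3,4] = [3,4] − [1,4] + [1,3],
  ∂[1,2,3] = [2,3] − [1,3] + [1,2].
This gives a 10×10 integer matrix of rank 6; reducing to Smith normal form yields diagonal entries (1,1,1,1,1,1).

∂_3: C_3 → C_2 sends each 3-simplex σ to the alternating sum Σ_i (−1)^i (σ with its i-th vertex removed). For instance
  ∂[1,2,3,5] = [2,3,5] − [1,3,5] + [1,2,5] − [1,2,3],
  ∂[1,3,4,5] = [3,4,5] − [1,4,5] + [1,3,5] − [1,3,4].
The resulting 10×5 matrix has rank 4, and its Smith normal form has invariant factors (1,1,1,1).

Now H_k = ker ∂_k / im ∂_{k+1}, so:

  H_2: rank ker ∂_2 − rank ∂_3 = (10 − 6) − 4 = 0, and the invariant factors of ∂_3 are all 1, so H_2 ≅ 0.

(K is a triangulation of the 3-sphere S^3.)

H_2 = 0.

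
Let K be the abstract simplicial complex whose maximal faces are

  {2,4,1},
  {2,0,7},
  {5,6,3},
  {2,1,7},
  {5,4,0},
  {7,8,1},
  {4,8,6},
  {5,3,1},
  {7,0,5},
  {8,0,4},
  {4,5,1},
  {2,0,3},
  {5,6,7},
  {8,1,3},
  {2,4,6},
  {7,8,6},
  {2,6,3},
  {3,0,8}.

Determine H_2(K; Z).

Fix the vertex order 0 < 1 < 2 < 3 < 4 < 5 < 6 < 7 < 8 and write every simplex with vertices in increasing order. Then dim K = 2 and the simplices of K are:

  0-simplices (9): [0], [1], [2], [3], [4], [5], [6], [7], [8]
  1-simplices (27): (27 of them)
  2-simplices (18): [0,2,3], [0,2,7], [0,3,8], [0,4,5], [0,4,8], [0,5,7], [1,2,4], [1,2,7], [1,3,5], [1,3,8], [1,4,5], [1,7,8], [2,3,6], [2,4,6], [3,5,6], [4,6,8], [5,6,7], [6,7,8]

giving chain groups C_0 ≅ Z^9, C_1 ≅ Z^27, C_2 ≅ Z^18.

∂_1: C_1 → C_0 is given by ∂[p,q] = [q] − [p].
The 9×27 boundary matrix has rank 8 and Smith normal form diag(1,1,1,1,1,1,1,1).

The boundary map ∂_2: C_2 → C_1 acts by ∂[p,q,r] = [q,r] − [p,r] + [p,q]. For instance
  ∂[1,4,5] = [4,5] − [1,5] + [1,4],
  ∂[1,7,8] = [7,8] − [1,8] + [1,7].
This gives a 27×18 integer matrix of rank 17; reducing to Smith normal form yields diagonal entries (1,1,1,1,1,1,1,1,1,1,1,1,1,1,1,1,1).

Reading off H_k = ker ∂_k / im ∂_{k+1}:

  H_2: rank ker ∂_2 − rank ∂_3 = (18 − 17) − 0 = 1, and there is no ∂_3, so H_2 ≅ Z.

H_2 = Z.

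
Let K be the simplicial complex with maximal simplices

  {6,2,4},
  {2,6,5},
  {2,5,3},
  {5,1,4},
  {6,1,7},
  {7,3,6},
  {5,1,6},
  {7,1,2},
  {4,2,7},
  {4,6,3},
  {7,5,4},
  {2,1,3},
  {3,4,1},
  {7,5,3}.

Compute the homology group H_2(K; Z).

H_2 = Z.

Take the total order 1 < 2 < 3 < 4 < 5 < 6 < 7 on the vertex set. Then K (dimension 2) consists of the simplices:

  0-simplices (7): [1], [2], [3], [4], [5], [6], [7]
  1-simplices (21): [1,2], [1,3], [1,4], [1,5], [1,6], [1,7], [2,3], [2,4], [2,5], [2,6], [2,7], [3,4], [3,5], [3,6], [3,7], [4,5], [4,6], [4,7], [5,6], [5,7], [6,7]
  2-simplices (14): [1,2,3], [1,2,7], [1,3,4], [1,4,5], [1,5,6], [1,6,7], [2,3,5], [2,4,6], [2,4,7], [2,5,6], [3,4,6], [3,5,7], [3,6,7], [4,5,7]

giving chain groups C_0 ≅ Z^7, C_1 ≅ Z^21, C_2 ≅ Z^14.

The boundary map ∂_1: C_1 → C_0 sends each edge [p,q] (with p < q) to q − p. For instance
  ∂[2,5] = [5] − [2].
The 7×21 boundary matrix has rank 6 and Smith normal form diag(1,1,1,1,1,1).

∂_2: C_2 → C_1 acts by ∂[p,q,r] = [q,r] − [p,r] + [p,q]. For instance
  ∂[2,3,5] = [3,5] − [2,5] + [2,3],
  ∂[4,5,7] = [5,7] − [4,7] + [4,5].
As a 21×14 matrix over Z this has rank 13, with invariant factors (1,1,1,1,1,1,1,1,1,1,1,1,1).

Reading off H_k = ker ∂_k / im ∂_{k+1}:

  H_2: rank ker ∂_2 − rank ∂_3 = (14 − 13) − 0 = 1, and there is no ∂_3, so H_2 = Z.

(K is a triangulation of the torus T^2.)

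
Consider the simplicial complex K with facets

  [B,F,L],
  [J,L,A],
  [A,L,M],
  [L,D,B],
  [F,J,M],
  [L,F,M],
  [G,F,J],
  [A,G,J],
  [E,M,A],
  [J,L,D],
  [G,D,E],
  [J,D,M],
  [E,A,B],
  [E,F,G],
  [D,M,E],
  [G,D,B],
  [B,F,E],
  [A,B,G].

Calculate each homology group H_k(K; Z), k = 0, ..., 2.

H_0 = Z,  H_1 = Z ⊕ Z/2,  H_2 = 0.

Take the total order A < B < D < E < F < G < J < L < M on the vertex set. Then K (dimension 2) consists of the simplices:

  0-simplices (9): A, B, D, E, F, G, J, L, M
  1-simplices (27): AB, AE, AG, AJ, AL, AM, BD, BE, BF, BG, BL, DE, DG, DJ, DL, DM, EF, EG, EM, FG, FJ, FL, FM, GJ, JL, JM, LM
  2-simplices (18): ABE, ABG, AEM, AGJ, AJL, ALM, BDG, BDL, BEF, BFL, DEG, DEM, DJL, DJM, EFG, FGJ, FJM, FLM

so the chain groups are C_0 ≅ Z^9, C_1 ≅ Z^27, C_2 ≅ Z^18.

Boundary ∂_1: C_1 → C_0 is given by ∂[p,q] = [q] − [p].
This gives a 9×27 integer matrix of rank 8; reducing to Smith normal form yields diagonal entries (1,1,1,1,1,1,1,1).

The boundary map ∂_2: C_2 → C_1 acts by ∂[p,q,r] = [q,r] − [p,r] + [p,q]. For instance
  ∂AJL = JL − AL + AJ,
  ∂BDL = DL − BL + BD.
The 27×18 boundary matrix has rank 18 and Smith normal form diag(1,1,1,1,1,1,1,1,1,1,1,1,1,1,1,1,1,2).

Now H_k = ker ∂_k / im ∂_{k+1}, so:

  H_0: rank C_0 − rank ∂_1 = 9 − 8 = 1, and the invariant factors of ∂_1 are all 1, so H_0 = Z.
  H_1: rank ker ∂_1 − rank ∂_2 = (27 − 8) − 18 = 1, and ∂_2 has invariant factor 2 > 1, so H_1 = Z ⊕ Z/2.
  H_2: rank ker ∂_2 − rank ∂_3 = (18 − 18) − 0 = 0, and there is no ∂_3, so H_2 = 0.

As a check, the Euler characteristic is 9 − 27 + 18 = 0, which agrees with 1 − 1 + 0 = 0.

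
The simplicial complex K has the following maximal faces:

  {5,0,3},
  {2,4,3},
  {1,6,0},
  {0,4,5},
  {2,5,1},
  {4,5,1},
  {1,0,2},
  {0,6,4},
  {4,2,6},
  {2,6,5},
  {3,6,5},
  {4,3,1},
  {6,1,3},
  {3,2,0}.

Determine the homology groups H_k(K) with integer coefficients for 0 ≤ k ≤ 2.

We work with the vertex ordering 0 < 1 < 2 < 3 < 4 < 5 < 6. The simplices of K, each written with vertices in increasing order, are:

  0-simplices (7): [0], [1], [2], [3], [4], [5], [6]
  1-simplices (21): [0,1], [0,2], [0,3], [0,4], [0,5], [0,6], [1,2], [1,3], [1,4], [1,5], [1,6], [2,3], [2,4], [2,5], [2,6], [3,4], [3,5], [3,6], [4,5], [4,6], [5,6]
  2-simplices (14): [0,1,2], [0,1,6], [0,2,3], [0,3,5], [0,4,5], [0,4,6], [1,2,5], [1,3,4], [1,3,6], [1,4,5], [2,3,4], [2,4,6], [2,5,6], [3,5,6]

giving chain groups C_0 ≅ Z^7, C_1 ≅ Z^21, C_2 ≅ Z^14.

Boundary ∂_1: C_1 → C_0 is given by ∂[p,q] = [q] − [p]. For instance
  ∂[3,4] = [4] − [3].
This gives a 7×21 integer matrix of rank 6; reducing to Smith normal form yields diagonal entries (1,1,1,1,1,1).

∂_2: C_2 → C_1 acts by ∂[p,q,r] = [q,r] − [p,r] + [p,q]. For instance
  ∂[0,4,6] = [4,6] − [0,6] + [0,4],
  ∂[2,4,6] = [4,6] − [2,6] + [2,4].
The 21×14 boundary matrix has rank 13 and Smith normal form diag(1,1,1,1,1,1,1,1,1,1,1,1,1).

Reading off H_k = ker ∂_k / im ∂_{k+1}:

  H_0: rank C_0 − rank ∂_1 = 7 − 6 = 1, and the invariant factors of ∂_1 are all 1, so H_0 = Z.
  H_1: rank ker ∂_1 − rank ∂_2 = (21 − 6) − 13 = 2, and the invariant factors of ∂_2 are all 1, so H_1 = Z^2.
  H_2: rank ker ∂_2 − rank ∂_3 = (14 − 13) − 0 = 1, and there is no ∂_3, so H_2 = Z.

(K is a triangulation of the torus T^2.)

H_0 ≅ Z,  H_1 ≅ Z^2,  H_2 ≅ Z.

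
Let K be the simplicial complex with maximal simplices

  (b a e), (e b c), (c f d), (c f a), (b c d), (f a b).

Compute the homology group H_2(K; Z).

H_2 ≅ 0.

We work with the vertex ordering a < b < c < d < e < f. The simplices of K, each written with vertices in increasing order, are:

  0-simplices (6): a, b, c, d, e, f
  1-simplices (12): ab, ac, ae, af, bc, bd, be, bf, cd, ce, cf, df
  2-simplices (6): abe, abf, acf, bcd, bce, cdf

Hence C_0 ≅ Z^6, C_1 ≅ Z^12, C_2 ≅ Z^6.

The boundary map ∂_1: C_1 → C_0 is given by ∂[p,q] = [q] − [p]. For instance
  ∂ac = c − a.
As a 6×12 matrix over Z this has rank 5, with invariant factors (1,1,1,1,1).

∂_2: C_2 → C_1 acts by ∂[p,q,r] = [q,r] − [p,r] + [p,q]. For instance
  ∂cdf = df − cf + cd,
  ∂abe = be − ae + ab.
As a 12×6 matrix over Z this has rank 6, with invariant factors (1,1,1,1,1,1).

Computing H_k = (kernel of ∂_k) / (image of ∂_{k+1}):

  H_2: rank ker ∂_2 − rank ∂_3 = (6 − 6) − 0 = 0, and there is no ∂_3, so H_2 = 0.

(K is a triangulation of the cylinder S^1 x I.)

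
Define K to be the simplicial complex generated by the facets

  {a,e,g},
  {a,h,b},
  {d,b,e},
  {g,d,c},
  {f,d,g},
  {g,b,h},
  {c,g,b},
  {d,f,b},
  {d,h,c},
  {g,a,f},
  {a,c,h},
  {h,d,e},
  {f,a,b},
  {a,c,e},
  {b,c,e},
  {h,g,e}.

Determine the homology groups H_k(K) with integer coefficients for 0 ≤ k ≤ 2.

H_0 ≅ Z,  H_1 ≅ Z^2,  H_2 ≅ Z.

We work with the vertex ordering a < b < c < d < e < f < g < h. The simplices of K, each written with vertices in increasing order, are:

  0-simplices (8): a, b, c, d, e, f, g, h
  1-simplices (24): ab, ac, ae, af, ag, ah, bc, bd, be, bf, bg, bh, cd, ce, cg, ch, de, df, dg, dh, eg, eh, fg, gh
  2-simplices (16): abf, abh, ace, ach, aeg, afg, bce, bcg, bde, bdf, bgh, cdg, cdh, deh, dfg, egh

so the chain groups are C_0 ≅ Z^8, C_1 ≅ Z^24, C_2 ≅ Z^16.

Boundary ∂_1: C_1 → C_0 maps an edge to its endpoints' difference, ∂[p,q] = q − p.
As a 8×24 matrix over Z this has rank 7, with invariant factors (1,1,1,1,1,1,1).

∂_2: C_2 → C_1 sends each 2-simplex [p,q,r] to [q,r] − [p,r] + [p,q]. For instance
  ∂afg = fg − ag + af,
  ∂bcg = cg − bg + bc.
The 24×16 boundary matrix has rank 15 and Smith normal form diag(1,1,1,1,1,1,1,1,1,1,1,1,1,1,1).

Reading off H_k = ker ∂_k / im ∂_{k+1}:

  H_0: rank C_0 − rank ∂_1 = 8 − 7 = 1, and the invariant factors of ∂_1 are all 1, so H_0 = Z.
  H_1: rank ker ∂_1 − rank ∂_2 = (24 − 7) − 15 = 2, and the invariant factors of ∂_2 are all 1, so H_1 = Z^2.
  H_2: rank ker ∂_2 − rank ∂_3 = (16 − 15) − 0 = 1, and there is no ∂_3, so H_2 = Z.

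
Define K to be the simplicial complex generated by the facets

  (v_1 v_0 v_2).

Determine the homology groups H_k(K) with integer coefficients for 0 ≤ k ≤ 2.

Take the total order v_0 < v_1 < v_2 on the vertex set. Then K (dimension 2) consists of the simplices:

  0-simplices (3): [v_0], [v_1], [v_2]
  1-simplices (3): [v_0,v_1], [v_0,v_2], [v_1,v_2]
  2-simplices (1): [v_0,v_1,v_2]

so the chain groups are C_0 ≅ Z^3, C_1 ≅ Z^3, C_2 ≅ Z^1.

∂_1: C_1 → C_0 sends each edge [p,q] (with p < q) to q − p.
The 3×3 boundary matrix has rank 2 and Smith normal form diag(1,1).

∂_2: C_2 → C_1 maps a triangle to the signed sum of its edges. For instance
  ∂[v_0,v_1,v_2] = [v_1,v_2] − [v_0,v_2] + [v_0,v_1].
This gives a 3×1 integer matrix of rank 1; reducing to Smith normal form yields diagonal entries (1).

Reading off H_k = ker ∂_k / im ∂_{k+1}:

  H_0: rank C_0 − rank ∂_1 = 3 − 2 = 1, and the invariant factors of ∂_1 are all 1, so H_0 ≅ Z.
  H_1: rank ker ∂_1 − rank ∂_2 = (3 − 2) − 1 = 0, and the invariant factors of ∂_2 are all 1, so H_1 ≅ 0.
  H_2: rank ker ∂_2 − rank ∂_3 = (1 − 1) − 0 = 0, and there is no ∂_3, so H_2 ≅ 0.

(K is a triangulation of the 2-simplex.)

H_0 ≅ Z,  H_1 = 0,  H_2 = 0.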